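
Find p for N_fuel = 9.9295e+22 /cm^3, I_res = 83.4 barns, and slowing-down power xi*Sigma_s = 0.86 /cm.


p = exp(-N * I * 1e-24 / (xi*Sigma_s))
p = exp(-9.9295e+22 * 83.4 * 1e-24 / 0.86)
p = 6.5773e-05

6.5773e-05


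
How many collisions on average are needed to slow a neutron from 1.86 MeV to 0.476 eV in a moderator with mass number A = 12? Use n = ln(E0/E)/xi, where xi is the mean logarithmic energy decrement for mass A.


xi = 1 + (A-1)^2/(2A)*ln((A-1)/(A+1)) = 0.1577690 (for A = 12)
n = ln(E0/E) / xi
n = ln(1.86e6 / 0.476) / 0.1577690
n = ln(3.907563e+06) / 0.1577690 = 96.207

96.207


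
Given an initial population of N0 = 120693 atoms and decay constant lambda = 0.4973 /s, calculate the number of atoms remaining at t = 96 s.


N = N0 * exp(-lambda * t)
N = 120693 * exp(-0.4973 * 96)
N = 2.2290e-16

2.2290e-16


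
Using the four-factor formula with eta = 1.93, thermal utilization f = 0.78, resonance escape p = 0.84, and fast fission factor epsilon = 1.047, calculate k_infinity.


k_inf = eta * f * p * epsilon
k_inf = 1.93 * 0.78 * 0.84 * 1.047
k_inf = 1.3240

1.3240


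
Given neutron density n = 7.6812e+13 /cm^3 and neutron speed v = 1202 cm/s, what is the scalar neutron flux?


phi = n * v
phi = 7.6812e+13 * 1202
phi = 9.2328e+16 /cm^2/s

9.2328e+16


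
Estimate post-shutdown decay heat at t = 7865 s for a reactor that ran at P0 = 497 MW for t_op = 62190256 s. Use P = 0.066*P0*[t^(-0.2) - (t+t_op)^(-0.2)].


P/P0 = 0.066 * [t^(-0.2) - (t + t_op)^(-0.2)]
P/P0 = 0.066 * [7865^(-0.2) - (7865 + 62190256)^(-0.2)]
P/P0 = 0.066 * [0.1662877 - 0.02762133] = 0.009151980
P = 497 * 0.009151980 = 4.5485 MW

4.5485


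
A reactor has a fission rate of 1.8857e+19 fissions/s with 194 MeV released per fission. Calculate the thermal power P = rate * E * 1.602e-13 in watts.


P = fission_rate * E_MeV * 1.602e-13
P = 1.8857e+19 * 194 * 1.602e-13
P = 5.8605e+08 W

5.8605e+08


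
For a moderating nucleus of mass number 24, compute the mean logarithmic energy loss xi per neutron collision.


xi = 1 + (A-1)^2/(2A) * ln((A-1)/(A+1))
xi = 1 + (24-1)^2/(2*24) * ln((24-1)/(24 +1))
xi = 0.081065

0.081065


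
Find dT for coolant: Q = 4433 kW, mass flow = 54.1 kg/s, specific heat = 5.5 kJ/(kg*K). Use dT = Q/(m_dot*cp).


dT = Q / (m_dot * cp)
dT = 4433 / (54.1 * 5.5)
dT = 14.898 C

14.898


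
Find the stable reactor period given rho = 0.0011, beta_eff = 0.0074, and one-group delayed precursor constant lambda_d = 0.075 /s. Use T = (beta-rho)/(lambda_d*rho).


T = (beta - rho) / (lambda_d * rho)
T = (0.0074 - 0.0011) / (0.075 * 0.0011)
T = 76.364 s

76.364


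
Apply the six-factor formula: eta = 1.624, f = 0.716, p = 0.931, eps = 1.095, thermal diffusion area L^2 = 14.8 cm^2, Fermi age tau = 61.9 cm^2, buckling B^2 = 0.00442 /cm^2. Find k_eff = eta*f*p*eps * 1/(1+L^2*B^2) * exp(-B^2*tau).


k_inf = eta*f*p*eps = 1.624*0.716*0.931*1.095 = 1.185394
P_TNL = 1/(1 + L^2*B^2) = 1/(1 + 14.8*0.00442) = 0.9386005
P_FNL = exp(-B^2*tau) = exp(-0.00442*61.9) = 0.7606378
k_eff = k_inf * P_TNL * P_FNL = 1.185394 * 0.9386005 * 0.7606378
k_eff = 0.84629

0.84629


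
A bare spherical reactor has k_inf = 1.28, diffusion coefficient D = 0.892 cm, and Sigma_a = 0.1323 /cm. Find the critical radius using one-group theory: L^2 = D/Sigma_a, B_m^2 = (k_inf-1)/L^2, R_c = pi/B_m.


L^2 = D / Sigma_a = 0.892 / 0.1323 = 6.742252 cm^2
B_m^2 = (k_inf - 1) / L^2 = (1.28 - 1) / 6.742252 = 0.04152915 /cm^2
For a bare sphere: B_g = pi/R, so R_c = pi / sqrt(B_m^2)
R_c = pi / sqrt(0.04152915) = 15.416 cm

15.416


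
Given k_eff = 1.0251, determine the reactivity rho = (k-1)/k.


rho = (k_eff - 1) / k_eff
rho = (1.0251 - 1) / 1.0251
rho = 0.024485

0.024485


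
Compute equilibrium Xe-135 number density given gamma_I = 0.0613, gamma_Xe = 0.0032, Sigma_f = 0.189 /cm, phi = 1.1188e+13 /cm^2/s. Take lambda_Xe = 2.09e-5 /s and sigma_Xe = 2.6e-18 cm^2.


Xe_eq = (gamma_I + gamma_Xe) * Sigma_f * phi / (lambda_Xe + sigma_Xe * phi)
Numerator = (0.0613 + 0.0032) * 0.189 * 1.1188e+13 = 1.363873e+11
Denominator = 2.09e-5 + 2.6e-18 * 1.1188e+13 = 4.998880e-05
Xe_eq = 1.363873e+11 / 4.998880e-05 = 2.7284e+15 /cm^3

2.7284e+15


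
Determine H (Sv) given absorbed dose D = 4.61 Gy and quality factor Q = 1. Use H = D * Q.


H = D * Q
H = 4.61 * 1
H = 4.6100 Sv

4.6100


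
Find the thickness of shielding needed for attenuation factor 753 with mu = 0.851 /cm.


x = ln(factor) / mu
x = ln(753) / 0.851
x = 7.7839 cm

7.7839


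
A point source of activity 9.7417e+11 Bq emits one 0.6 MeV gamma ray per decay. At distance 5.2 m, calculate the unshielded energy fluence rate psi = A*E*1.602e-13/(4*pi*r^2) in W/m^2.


psi = A * E * 1.602e-13 / (4*pi*r^2)
psi = 9.7417e+11 * 0.6 * 1.602e-13 / (4*pi*5.2^2)
psi = 2.7557e-04 W/m^2

2.7557e-04


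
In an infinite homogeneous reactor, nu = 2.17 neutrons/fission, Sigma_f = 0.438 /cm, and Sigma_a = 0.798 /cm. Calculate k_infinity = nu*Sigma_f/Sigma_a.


k_inf = nu * Sigma_f / Sigma_a
k_inf = 2.17 * 0.438 / 0.798
k_inf = 1.1911

1.1911


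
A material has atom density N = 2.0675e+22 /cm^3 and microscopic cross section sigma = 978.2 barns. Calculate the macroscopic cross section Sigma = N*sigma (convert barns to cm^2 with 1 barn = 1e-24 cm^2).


Sigma = N * sigma_barns * 1e-24
Sigma = 2.0675e+22 * 978.2 * 1e-24
Sigma = 20.224 /cm

20.224


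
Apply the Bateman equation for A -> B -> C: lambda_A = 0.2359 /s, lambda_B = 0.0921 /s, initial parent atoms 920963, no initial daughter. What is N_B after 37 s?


N_B(t) = lambda_A * N_A0 / (lambda_B - lambda_A) * [exp(-lambda_A*t) - exp(-lambda_B*t)]
exp(-0.2359*37) = 1.619375e-04; exp(-0.0921*37) = 0.03311728
N_B = 0.2359 * 920963 / (0.0921 - 0.2359) * (1.619375e-04 - 0.03311728)
N_B = 49789

49789


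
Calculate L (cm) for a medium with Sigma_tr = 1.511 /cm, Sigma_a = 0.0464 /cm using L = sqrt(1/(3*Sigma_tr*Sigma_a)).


D = 1 / (3 * Sigma_tr) = 1 / (3 * 1.511) = 0.2206045 cm
L = sqrt(D / Sigma_a)
L = sqrt(0.2206045 / 0.0464)
L = 2.1805 cm

2.1805


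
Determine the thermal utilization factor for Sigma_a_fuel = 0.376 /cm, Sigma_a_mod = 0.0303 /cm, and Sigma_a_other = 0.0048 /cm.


f = Sigma_a_fuel / (Sigma_a_fuel + Sigma_a_mod + Sigma_a_other)
f = 0.376 / (0.376 + 0.0303 + 0.0048)
f = 0.91462

0.91462


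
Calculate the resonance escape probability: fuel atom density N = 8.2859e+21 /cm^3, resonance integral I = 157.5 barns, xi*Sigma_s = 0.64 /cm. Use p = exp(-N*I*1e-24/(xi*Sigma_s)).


p = exp(-N * I * 1e-24 / (xi*Sigma_s))
p = exp(-8.2859e+21 * 157.5 * 1e-24 / 0.64)
p = 0.13014

0.13014


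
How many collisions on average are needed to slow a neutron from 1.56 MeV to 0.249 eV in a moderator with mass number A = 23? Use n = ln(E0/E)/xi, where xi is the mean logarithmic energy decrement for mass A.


xi = 1 + (A-1)^2/(2A)*ln((A-1)/(A+1)) = 0.08448899 (for A = 23)
n = ln(E0/E) / xi
n = ln(1.56e6 / 0.249) / 0.08448899
n = ln(6.265060e+06) / 0.08448899 = 185.24

185.24


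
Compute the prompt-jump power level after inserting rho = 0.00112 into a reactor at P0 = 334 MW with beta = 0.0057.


P1/P0 = beta / (beta - rho)
P1/P0 = 0.0057 / (0.0057 - 0.00112) = 1.244541
P1 = 334 * 1.244541 = 415.68 MW

415.68


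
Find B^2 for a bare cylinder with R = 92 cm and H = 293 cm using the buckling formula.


B^2 = (2.405/R)^2 + (pi/H)^2
B^2 = (2.405/92)^2 + (pi/293)^2
B^2 = 7.9833e-04 /cm^2

7.9833e-04


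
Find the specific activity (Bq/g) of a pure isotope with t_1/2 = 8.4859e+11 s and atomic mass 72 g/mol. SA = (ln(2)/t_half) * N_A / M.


lambda = ln(2) / t_half = ln(2) / 8.4859e+11 = 8.168222e-13 /s
SA = lambda * N_A / M
SA = 8.168222e-13 * 6.022e23 / 72
SA = 6.8318e+09 Bq/g

6.8318e+09


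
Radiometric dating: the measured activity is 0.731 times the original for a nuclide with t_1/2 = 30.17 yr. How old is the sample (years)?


lambda = ln(2) / t_half = ln(2) / 30.17 = 0.02297472 /yr
t = -ln(A/A0) / lambda
t = -ln(0.731) / 0.02297472
t = 13.639 yr

13.639


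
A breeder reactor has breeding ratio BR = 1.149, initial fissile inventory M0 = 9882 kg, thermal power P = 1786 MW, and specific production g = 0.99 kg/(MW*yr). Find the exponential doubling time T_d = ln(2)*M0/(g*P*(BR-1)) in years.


Breeding gain G = BR - 1 = 1.149 - 1 = 0.149
Fissile production rate = g * P * G = 0.99 * 1786 * 0.149 = 263.45286 kg/yr
T_d = ln(2) * M0 / (g * P * G)
T_d = ln(2) * 9882 / 263.45286 = 26.000 yr

26.000


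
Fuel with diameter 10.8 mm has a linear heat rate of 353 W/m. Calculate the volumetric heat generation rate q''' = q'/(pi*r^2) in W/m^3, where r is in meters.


r = D / 2 / 1000 = 10.8 / 2 / 1000 = 0.0054 m
q''' = q' / (pi * r^2)
q''' = 353 / (pi * 0.0054^2)
q''' = 3.8533e+06 W/m^3

3.8533e+06


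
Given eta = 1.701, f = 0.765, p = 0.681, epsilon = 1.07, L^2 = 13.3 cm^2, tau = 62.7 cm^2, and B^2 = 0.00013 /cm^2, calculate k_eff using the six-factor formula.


k_inf = eta*f*p*eps = 1.701*0.765*0.681*1.07 = 0.9481928
P_TNL = 1/(1 + L^2*B^2) = 1/(1 + 13.3*0.00013) = 0.9982740
P_FNL = exp(-B^2*tau) = exp(-0.00013*62.7) = 0.9918821
k_eff = k_inf * P_TNL * P_FNL = 0.9481928 * 0.9982740 * 0.9918821
k_eff = 0.93887

0.93887


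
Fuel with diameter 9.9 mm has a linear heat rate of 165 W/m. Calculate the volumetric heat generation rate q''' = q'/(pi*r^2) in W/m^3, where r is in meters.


r = D / 2 / 1000 = 9.9 / 2 / 1000 = 0.00495 m
q''' = q' / (pi * r^2)
q''' = 165 / (pi * 0.00495^2)
q''' = 2.1435e+06 W/m^3

2.1435e+06


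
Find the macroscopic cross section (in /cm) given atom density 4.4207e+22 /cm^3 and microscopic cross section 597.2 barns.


Sigma = N * sigma_barns * 1e-24
Sigma = 4.4207e+22 * 597.2 * 1e-24
Sigma = 26.400 /cm

26.400


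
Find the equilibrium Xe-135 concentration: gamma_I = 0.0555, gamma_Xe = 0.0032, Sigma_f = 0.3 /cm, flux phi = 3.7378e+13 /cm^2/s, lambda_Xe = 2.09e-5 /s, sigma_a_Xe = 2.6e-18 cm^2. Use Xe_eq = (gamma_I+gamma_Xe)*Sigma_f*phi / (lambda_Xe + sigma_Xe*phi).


Xe_eq = (gamma_I + gamma_Xe) * Sigma_f * phi / (lambda_Xe + sigma_Xe * phi)
Numerator = (0.0555 + 0.0032) * 0.3 * 3.7378e+13 = 6.582266e+11
Denominator = 2.09e-5 + 2.6e-18 * 3.7378e+13 = 1.180828e-04
Xe_eq = 6.582266e+11 / 1.180828e-04 = 5.5743e+15 /cm^3

5.5743e+15


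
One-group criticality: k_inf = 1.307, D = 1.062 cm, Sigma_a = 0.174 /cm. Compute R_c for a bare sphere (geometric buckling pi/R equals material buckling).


L^2 = D / Sigma_a = 1.062 / 0.174 = 6.103448 cm^2
B_m^2 = (k_inf - 1) / L^2 = (1.307 - 1) / 6.103448 = 0.05029944 /cm^2
For a bare sphere: B_g = pi/R, so R_c = pi / sqrt(B_m^2)
R_c = pi / sqrt(0.05029944) = 14.008 cm

14.008


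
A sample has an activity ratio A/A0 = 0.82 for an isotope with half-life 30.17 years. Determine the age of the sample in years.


lambda = ln(2) / t_half = ln(2) / 30.17 = 0.02297472 /yr
t = -ln(A/A0) / lambda
t = -ln(0.82) / 0.02297472
t = 8.6378 yr

8.6378


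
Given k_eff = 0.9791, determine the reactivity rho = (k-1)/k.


rho = (k_eff - 1) / k_eff
rho = (0.9791 - 1) / 0.9791
rho = -0.021346

-0.021346


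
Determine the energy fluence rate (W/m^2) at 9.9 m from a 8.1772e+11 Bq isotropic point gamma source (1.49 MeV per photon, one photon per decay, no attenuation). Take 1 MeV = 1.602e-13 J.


psi = A * E * 1.602e-13 / (4*pi*r^2)
psi = 8.1772e+11 * 1.49 * 1.602e-13 / (4*pi*9.9^2)
psi = 1.5848e-04 W/m^2

1.5848e-04


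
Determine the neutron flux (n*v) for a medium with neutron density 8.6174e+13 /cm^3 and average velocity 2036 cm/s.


phi = n * v
phi = 8.6174e+13 * 2036
phi = 1.7545e+17 /cm^2/s

1.7545e+17


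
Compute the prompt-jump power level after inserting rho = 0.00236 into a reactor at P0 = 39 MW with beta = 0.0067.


P1/P0 = beta / (beta - rho)
P1/P0 = 0.0067 / (0.0067 - 0.00236) = 1.543779
P1 = 39 * 1.543779 = 60.207 MW

60.207


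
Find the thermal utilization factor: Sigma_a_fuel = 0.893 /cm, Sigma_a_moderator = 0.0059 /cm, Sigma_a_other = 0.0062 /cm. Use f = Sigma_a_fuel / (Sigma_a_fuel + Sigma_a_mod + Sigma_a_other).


f = Sigma_a_fuel / (Sigma_a_fuel + Sigma_a_mod + Sigma_a_other)
f = 0.893 / (0.893 + 0.0059 + 0.0062)
f = 0.98663

0.98663


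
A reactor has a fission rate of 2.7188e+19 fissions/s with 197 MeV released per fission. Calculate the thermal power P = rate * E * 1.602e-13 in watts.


P = fission_rate * E_MeV * 1.602e-13
P = 2.7188e+19 * 197 * 1.602e-13
P = 8.5804e+08 W

8.5804e+08


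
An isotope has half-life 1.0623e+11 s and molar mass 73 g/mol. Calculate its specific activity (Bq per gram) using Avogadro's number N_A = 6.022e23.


lambda = ln(2) / t_half = ln(2) / 1.0623e+11 = 6.524966e-12 /s
SA = lambda * N_A / M
SA = 6.524966e-12 * 6.022e23 / 73
SA = 5.3827e+10 Bq/g

5.3827e+10


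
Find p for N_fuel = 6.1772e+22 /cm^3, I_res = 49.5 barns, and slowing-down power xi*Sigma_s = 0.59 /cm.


p = exp(-N * I * 1e-24 / (xi*Sigma_s))
p = exp(-6.1772e+22 * 49.5 * 1e-24 / 0.59)
p = 0.0056136

0.0056136


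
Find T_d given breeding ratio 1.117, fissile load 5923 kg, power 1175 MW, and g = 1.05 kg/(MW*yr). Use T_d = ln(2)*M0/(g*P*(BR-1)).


Breeding gain G = BR - 1 = 1.117 - 1 = 0.117
Fissile production rate = g * P * G = 1.05 * 1175 * 0.117 = 144.34875 kg/yr
T_d = ln(2) * M0 / (g * P * G)
T_d = ln(2) * 5923 / 144.34875 = 28.442 yr

28.442


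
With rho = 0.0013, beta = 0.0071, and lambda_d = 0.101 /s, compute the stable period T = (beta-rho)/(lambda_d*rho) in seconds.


T = (beta - rho) / (lambda_d * rho)
T = (0.0071 - 0.0013) / (0.101 * 0.0013)
T = 44.174 s

44.174


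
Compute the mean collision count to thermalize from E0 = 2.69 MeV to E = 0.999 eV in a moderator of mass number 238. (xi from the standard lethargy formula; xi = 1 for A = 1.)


xi = 1 + (A-1)^2/(2A)*ln((A-1)/(A+1)) = 0.008379872 (for A = 238)
n = ln(E0/E) / xi
n = ln(2.69e6 / 0.999) / 0.008379872
n = ln(2.692693e+06) / 0.008379872 = 1766.9

1766.9


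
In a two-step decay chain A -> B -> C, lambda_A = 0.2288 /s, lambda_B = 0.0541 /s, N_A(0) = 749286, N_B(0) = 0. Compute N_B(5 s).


N_B(t) = lambda_A * N_A0 / (lambda_B - lambda_A) * [exp(-lambda_A*t) - exp(-lambda_B*t)]
exp(-0.2288*5) = 0.3185423; exp(-0.0541*5) = 0.7629979
N_B = 0.2288 * 749286 / (0.0541 - 0.2288) * (0.3185423 - 0.7629979)
N_B = 436153

436153


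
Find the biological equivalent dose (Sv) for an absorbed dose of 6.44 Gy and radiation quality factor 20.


H = D * Q
H = 6.44 * 20
H = 128.80 Sv

128.80


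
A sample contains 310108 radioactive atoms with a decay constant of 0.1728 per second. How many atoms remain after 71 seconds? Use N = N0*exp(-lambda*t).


N = N0 * exp(-lambda * t)
N = 310108 * exp(-0.1728 * 71)
N = 1.4563

1.4563


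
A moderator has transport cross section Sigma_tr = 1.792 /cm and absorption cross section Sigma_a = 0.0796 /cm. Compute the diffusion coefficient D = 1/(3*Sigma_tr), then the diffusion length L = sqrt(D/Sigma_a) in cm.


D = 1 / (3 * Sigma_tr) = 1 / (3 * 1.792) = 0.1860119 cm
L = sqrt(D / Sigma_a)
L = sqrt(0.1860119 / 0.0796)
L = 1.5287 cm

1.5287


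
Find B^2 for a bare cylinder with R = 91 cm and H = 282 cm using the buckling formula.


B^2 = (2.405/R)^2 + (pi/H)^2
B^2 = (2.405/91)^2 + (pi/282)^2
B^2 = 8.2258e-04 /cm^2

8.2258e-04


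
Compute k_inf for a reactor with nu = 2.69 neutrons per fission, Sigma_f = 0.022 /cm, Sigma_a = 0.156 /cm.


k_inf = nu * Sigma_f / Sigma_a
k_inf = 2.69 * 0.022 / 0.156
k_inf = 0.37936

0.37936


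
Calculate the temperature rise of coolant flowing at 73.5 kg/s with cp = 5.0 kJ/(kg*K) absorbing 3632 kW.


dT = Q / (m_dot * cp)
dT = 3632 / (73.5 * 5.0)
dT = 9.8830 C

9.8830


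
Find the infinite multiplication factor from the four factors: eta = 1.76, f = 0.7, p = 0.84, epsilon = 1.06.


k_inf = eta * f * p * epsilon
k_inf = 1.76 * 0.7 * 0.84 * 1.06
k_inf = 1.0970

1.0970


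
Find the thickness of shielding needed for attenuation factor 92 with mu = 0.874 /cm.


x = ln(factor) / mu
x = ln(92) / 0.874
x = 5.1737 cm

5.1737


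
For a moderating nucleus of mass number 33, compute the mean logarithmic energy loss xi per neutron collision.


xi = 1 + (A-1)^2/(2A) * ln((A-1)/(A+1))
xi = 1 + (33-1)^2/(2*33) * ln((33-1)/(33 +1))
xi = 0.059400

0.059400


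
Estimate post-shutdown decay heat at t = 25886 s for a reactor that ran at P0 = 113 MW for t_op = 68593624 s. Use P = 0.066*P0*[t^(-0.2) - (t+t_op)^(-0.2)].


P/P0 = 0.066 * [t^(-0.2) - (t + t_op)^(-0.2)]
P/P0 = 0.066 * [25886^(-0.2) - (25886 + 68593624)^(-0.2)]
P/P0 = 0.066 * [0.1310349 - 0.02708385] = 0.006860769
P = 113 * 0.006860769 = 0.77527 MW

0.77527


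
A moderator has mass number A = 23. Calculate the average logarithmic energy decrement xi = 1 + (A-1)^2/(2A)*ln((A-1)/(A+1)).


xi = 1 + (A-1)^2/(2A) * ln((A-1)/(A+1))
xi = 1 + (23-1)^2/(2*23) * ln((23-1)/(23 +1))
xi = 0.084489

0.084489


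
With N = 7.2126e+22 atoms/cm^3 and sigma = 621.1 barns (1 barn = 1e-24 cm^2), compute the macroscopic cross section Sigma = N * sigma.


Sigma = N * sigma_barns * 1e-24
Sigma = 7.2126e+22 * 621.1 * 1e-24
Sigma = 44.797 /cm

44.797


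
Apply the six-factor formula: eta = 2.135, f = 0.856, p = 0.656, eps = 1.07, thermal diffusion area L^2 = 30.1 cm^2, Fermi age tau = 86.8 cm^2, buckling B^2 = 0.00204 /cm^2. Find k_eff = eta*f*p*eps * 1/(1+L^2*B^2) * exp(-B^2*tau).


k_inf = eta*f*p*eps = 2.135*0.856*0.656*1.07 = 1.282801
P_TNL = 1/(1 + L^2*B^2) = 1/(1 + 30.1*0.00204) = 0.9421483
P_FNL = exp(-B^2*tau) = exp(-0.00204*86.8) = 0.8377195
k_eff = k_inf * P_TNL * P_FNL = 1.282801 * 0.9421483 * 0.8377195
k_eff = 1.0125

1.0125


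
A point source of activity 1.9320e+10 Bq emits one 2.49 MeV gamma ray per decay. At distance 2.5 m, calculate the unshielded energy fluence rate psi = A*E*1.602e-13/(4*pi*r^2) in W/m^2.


psi = A * E * 1.602e-13 / (4*pi*r^2)
psi = 1.9320e+10 * 2.49 * 1.602e-13 / (4*pi*2.5^2)
psi = 9.8125e-05 W/m^2

9.8125e-05


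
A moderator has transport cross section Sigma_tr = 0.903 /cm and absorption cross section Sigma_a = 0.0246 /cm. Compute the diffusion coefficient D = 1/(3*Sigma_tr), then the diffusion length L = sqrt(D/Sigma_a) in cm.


D = 1 / (3 * Sigma_tr) = 1 / (3 * 0.903) = 0.3691399 cm
L = sqrt(D / Sigma_a)
L = sqrt(0.3691399 / 0.0246)
L = 3.8737 cm

3.8737


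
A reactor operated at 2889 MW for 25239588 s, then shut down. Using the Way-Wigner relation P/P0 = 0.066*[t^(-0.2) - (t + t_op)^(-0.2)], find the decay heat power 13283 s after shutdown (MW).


P/P0 = 0.066 * [t^(-0.2) - (t + t_op)^(-0.2)]
P/P0 = 0.066 * [13283^(-0.2) - (13283 + 25239588)^(-0.2)]
P/P0 = 0.066 * [0.1497410 - 0.03307789] = 0.007699765
P = 2889 * 0.007699765 = 22.245 MW

22.245


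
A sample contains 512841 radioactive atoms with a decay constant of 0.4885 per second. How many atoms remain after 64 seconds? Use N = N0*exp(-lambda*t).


N = N0 * exp(-lambda * t)
N = 512841 * exp(-0.4885 * 64)
N = 1.3558e-08

1.3558e-08


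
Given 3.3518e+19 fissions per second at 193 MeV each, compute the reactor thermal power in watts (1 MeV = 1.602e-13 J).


P = fission_rate * E_MeV * 1.602e-13
P = 3.3518e+19 * 193 * 1.602e-13
P = 1.0363e+09 W

1.0363e+09


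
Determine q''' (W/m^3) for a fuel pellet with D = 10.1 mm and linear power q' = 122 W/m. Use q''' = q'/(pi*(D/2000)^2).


r = D / 2 / 1000 = 10.1 / 2 / 1000 = 0.00505 m
q''' = q' / (pi * r^2)
q''' = 122 / (pi * 0.00505^2)
q''' = 1.5227e+06 W/m^3

1.5227e+06


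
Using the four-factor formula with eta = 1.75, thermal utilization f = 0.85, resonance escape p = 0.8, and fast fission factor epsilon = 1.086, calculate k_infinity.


k_inf = eta * f * p * epsilon
k_inf = 1.75 * 0.85 * 0.8 * 1.086
k_inf = 1.2923

1.2923


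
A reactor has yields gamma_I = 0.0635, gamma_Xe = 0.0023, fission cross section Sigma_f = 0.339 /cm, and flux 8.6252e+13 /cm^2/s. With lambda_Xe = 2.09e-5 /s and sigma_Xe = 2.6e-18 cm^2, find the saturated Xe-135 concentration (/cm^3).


Xe_eq = (gamma_I + gamma_Xe) * Sigma_f * phi / (lambda_Xe + sigma_Xe * phi)
Numerator = (0.0635 + 0.0023) * 0.339 * 8.6252e+13 = 1.923954e+12
Denominator = 2.09e-5 + 2.6e-18 * 8.6252e+13 = 2.451552e-04
Xe_eq = 1.923954e+12 / 2.451552e-04 = 7.8479e+15 /cm^3

7.8479e+15


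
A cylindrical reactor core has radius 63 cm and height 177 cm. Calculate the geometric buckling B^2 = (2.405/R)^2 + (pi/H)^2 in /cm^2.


B^2 = (2.405/R)^2 + (pi/H)^2
B^2 = (2.405/63)^2 + (pi/177)^2
B^2 = 0.0017723 /cm^2

0.0017723


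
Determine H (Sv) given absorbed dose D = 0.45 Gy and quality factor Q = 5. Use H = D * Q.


H = D * Q
H = 0.45 * 5
H = 2.2500 Sv

2.2500


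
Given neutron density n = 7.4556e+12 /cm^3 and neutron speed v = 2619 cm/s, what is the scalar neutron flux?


phi = n * v
phi = 7.4556e+12 * 2619
phi = 1.9526e+16 /cm^2/s

1.9526e+16


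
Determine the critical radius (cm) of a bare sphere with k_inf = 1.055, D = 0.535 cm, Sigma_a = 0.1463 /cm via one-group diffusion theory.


L^2 = D / Sigma_a = 0.535 / 0.1463 = 3.656869 cm^2
B_m^2 = (k_inf - 1) / L^2 = (1.055 - 1) / 3.656869 = 0.01504019 /cm^2
For a bare sphere: B_g = pi/R, so R_c = pi / sqrt(B_m^2)
R_c = pi / sqrt(0.01504019) = 25.617 cm

25.617


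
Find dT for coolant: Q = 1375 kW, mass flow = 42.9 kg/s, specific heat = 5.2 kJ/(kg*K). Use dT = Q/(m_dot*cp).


dT = Q / (m_dot * cp)
dT = 1375 / (42.9 * 5.2)
dT = 6.1637 C

6.1637


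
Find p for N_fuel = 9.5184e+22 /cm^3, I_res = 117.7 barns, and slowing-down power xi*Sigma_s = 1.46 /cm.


p = exp(-N * I * 1e-24 / (xi*Sigma_s))
p = exp(-9.5184e+22 * 117.7 * 1e-24 / 1.46)
p = 4.6504e-04

4.6504e-04


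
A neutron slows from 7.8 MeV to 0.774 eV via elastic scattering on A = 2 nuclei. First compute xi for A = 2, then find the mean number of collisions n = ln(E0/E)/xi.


xi = 1 + (A-1)^2/(2A)*ln((A-1)/(A+1)) = 0.7253469 (for A = 2)
n = ln(E0/E) / xi
n = ln(7.8e6 / 0.774) / 0.7253469
n = ln(1.007752e+07) / 0.7253469 = 22.232

22.232


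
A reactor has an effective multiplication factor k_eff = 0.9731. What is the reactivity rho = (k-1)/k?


rho = (k_eff - 1) / k_eff
rho = (0.9731 - 1) / 0.9731
rho = -0.027644

-0.027644


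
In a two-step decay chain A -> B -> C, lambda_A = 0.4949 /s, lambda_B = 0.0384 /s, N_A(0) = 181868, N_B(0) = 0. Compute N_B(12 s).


N_B(t) = lambda_A * N_A0 / (lambda_B - lambda_A) * [exp(-lambda_A*t) - exp(-lambda_B*t)]
exp(-0.4949*12) = 0.002635190; exp(-0.0384*12) = 0.6307788
N_B = 0.4949 * 181868 / (0.0384 - 0.4949) * (0.002635190 - 0.6307788)
N_B = 123849

123849


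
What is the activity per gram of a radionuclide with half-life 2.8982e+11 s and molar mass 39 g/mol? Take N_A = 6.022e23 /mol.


lambda = ln(2) / t_half = ln(2) / 2.8982e+11 = 2.391647e-12 /s
SA = lambda * N_A / M
SA = 2.391647e-12 * 6.022e23 / 39
SA = 3.6929e+10 Bq/g

3.6929e+10


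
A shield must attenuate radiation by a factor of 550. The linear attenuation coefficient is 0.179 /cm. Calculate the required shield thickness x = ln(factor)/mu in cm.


x = ln(factor) / mu
x = ln(550) / 0.179
x = 35.251 cm

35.251


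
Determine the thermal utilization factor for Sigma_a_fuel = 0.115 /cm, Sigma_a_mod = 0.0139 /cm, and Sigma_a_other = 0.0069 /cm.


f = Sigma_a_fuel / (Sigma_a_fuel + Sigma_a_mod + Sigma_a_other)
f = 0.115 / (0.115 + 0.0139 + 0.0069)
f = 0.84683

0.84683


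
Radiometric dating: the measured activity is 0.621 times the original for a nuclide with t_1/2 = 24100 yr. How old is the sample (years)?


lambda = ln(2) / t_half = ln(2) / 24100 = 2.876129e-05 /yr
t = -ln(A/A0) / lambda
t = -ln(0.621) / 2.876129e-05
t = 16565 yr

16565


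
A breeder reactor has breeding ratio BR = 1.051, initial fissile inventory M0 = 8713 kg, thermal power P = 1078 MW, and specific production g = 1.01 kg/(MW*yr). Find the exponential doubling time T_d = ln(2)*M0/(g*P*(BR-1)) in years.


Breeding gain G = BR - 1 = 1.051 - 1 = 0.051
Fissile production rate = g * P * G = 1.01 * 1078 * 0.051 = 55.52778 kg/yr
T_d = ln(2) * M0 / (g * P * G)
T_d = ln(2) * 8713 / 55.52778 = 108.76 yr

108.76


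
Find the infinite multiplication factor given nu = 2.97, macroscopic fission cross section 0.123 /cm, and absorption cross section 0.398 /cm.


k_inf = nu * Sigma_f / Sigma_a
k_inf = 2.97 * 0.123 / 0.398
k_inf = 0.91786

0.91786


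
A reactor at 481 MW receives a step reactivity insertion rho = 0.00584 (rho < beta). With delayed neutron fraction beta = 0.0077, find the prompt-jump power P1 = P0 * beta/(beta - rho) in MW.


P1/P0 = beta / (beta - rho)
P1/P0 = 0.0077 / (0.0077 - 0.00584) = 4.139785
P1 = 481 * 4.139785 = 1991.2 MW

1991.2


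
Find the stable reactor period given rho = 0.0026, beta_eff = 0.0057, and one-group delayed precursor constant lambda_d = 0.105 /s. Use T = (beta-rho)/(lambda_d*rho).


T = (beta - rho) / (lambda_d * rho)
T = (0.0057 - 0.0026) / (0.105 * 0.0026)
T = 11.355 s

11.355


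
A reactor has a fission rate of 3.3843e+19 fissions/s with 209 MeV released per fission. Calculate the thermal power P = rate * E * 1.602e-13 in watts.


P = fission_rate * E_MeV * 1.602e-13
P = 3.3843e+19 * 209 * 1.602e-13
P = 1.1331e+09 W

1.1331e+09


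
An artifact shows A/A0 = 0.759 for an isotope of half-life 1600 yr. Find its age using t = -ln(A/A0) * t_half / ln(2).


lambda = ln(2) / t_half = ln(2) / 1600 = 4.332170e-04 /yr
t = -ln(A/A0) / lambda
t = -ln(0.759) / 4.332170e-04
t = 636.53 yr

636.53


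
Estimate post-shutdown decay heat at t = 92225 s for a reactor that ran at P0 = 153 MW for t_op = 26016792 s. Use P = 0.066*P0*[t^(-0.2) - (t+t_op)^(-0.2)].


P/P0 = 0.066 * [t^(-0.2) - (t + t_op)^(-0.2)]
P/P0 = 0.066 * [92225^(-0.2) - (92225 + 26016792)^(-0.2)]
P/P0 = 0.066 * [0.1016320 - 0.03285806] = 0.004539080
P = 153 * 0.004539080 = 0.69448 MW

0.69448


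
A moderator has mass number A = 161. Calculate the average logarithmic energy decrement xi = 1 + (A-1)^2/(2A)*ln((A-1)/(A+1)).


xi = 1 + (A-1)^2/(2A) * ln((A-1)/(A+1))
xi = 1 + (161-1)^2/(2*161) * ln((161-1)/(161 +1))
xi = 0.012371

0.012371


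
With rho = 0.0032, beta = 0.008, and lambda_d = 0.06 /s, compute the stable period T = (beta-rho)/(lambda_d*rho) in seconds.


T = (beta - rho) / (lambda_d * rho)
T = (0.008 - 0.0032) / (0.06 * 0.0032)
T = 25.000 s

25.000


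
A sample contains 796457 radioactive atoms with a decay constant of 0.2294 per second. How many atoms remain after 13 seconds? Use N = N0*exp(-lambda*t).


N = N0 * exp(-lambda * t)
N = 796457 * exp(-0.2294 * 13)
N = 40365

40365


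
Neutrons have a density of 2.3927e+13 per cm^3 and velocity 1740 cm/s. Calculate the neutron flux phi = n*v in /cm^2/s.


phi = n * v
phi = 2.3927e+13 * 1740
phi = 4.1633e+16 /cm^2/s

4.1633e+16


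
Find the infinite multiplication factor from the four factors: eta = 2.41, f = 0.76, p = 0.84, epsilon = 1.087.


k_inf = eta * f * p * epsilon
k_inf = 2.41 * 0.76 * 0.84 * 1.087
k_inf = 1.6724

1.6724


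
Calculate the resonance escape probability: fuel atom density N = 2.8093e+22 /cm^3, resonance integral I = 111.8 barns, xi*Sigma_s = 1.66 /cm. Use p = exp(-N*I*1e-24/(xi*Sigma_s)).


p = exp(-N * I * 1e-24 / (xi*Sigma_s))
p = exp(-2.8093e+22 * 111.8 * 1e-24 / 1.66)
p = 0.15076

0.15076


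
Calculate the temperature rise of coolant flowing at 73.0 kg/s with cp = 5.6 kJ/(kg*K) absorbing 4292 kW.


dT = Q / (m_dot * cp)
dT = 4292 / (73.0 * 5.6)
dT = 10.499 C

10.499


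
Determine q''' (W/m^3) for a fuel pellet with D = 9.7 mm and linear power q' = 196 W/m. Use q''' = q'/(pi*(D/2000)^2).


r = D / 2 / 1000 = 9.7 / 2 / 1000 = 0.00485 m
q''' = q' / (pi * r^2)
q''' = 196 / (pi * 0.00485^2)
q''' = 2.6523e+06 W/m^3

2.6523e+06


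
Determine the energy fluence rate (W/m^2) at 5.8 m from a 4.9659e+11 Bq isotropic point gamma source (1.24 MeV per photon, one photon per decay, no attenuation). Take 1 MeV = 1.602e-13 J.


psi = A * E * 1.602e-13 / (4*pi*r^2)
psi = 4.9659e+11 * 1.24 * 1.602e-13 / (4*pi*5.8^2)
psi = 2.3335e-04 W/m^2

2.3335e-04


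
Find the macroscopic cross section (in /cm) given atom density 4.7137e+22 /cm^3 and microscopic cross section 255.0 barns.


Sigma = N * sigma_barns * 1e-24
Sigma = 4.7137e+22 * 255.0 * 1e-24
Sigma = 12.020 /cm

12.020


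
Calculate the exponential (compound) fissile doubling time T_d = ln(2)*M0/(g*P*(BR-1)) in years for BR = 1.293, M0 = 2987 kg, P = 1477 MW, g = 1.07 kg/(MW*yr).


Breeding gain G = BR - 1 = 1.293 - 1 = 0.293
Fissile production rate = g * P * G = 1.07 * 1477 * 0.293 = 463.05427 kg/yr
T_d = ln(2) * M0 / (g * P * G)
T_d = ln(2) * 2987 / 463.05427 = 4.4712 yr

4.4712


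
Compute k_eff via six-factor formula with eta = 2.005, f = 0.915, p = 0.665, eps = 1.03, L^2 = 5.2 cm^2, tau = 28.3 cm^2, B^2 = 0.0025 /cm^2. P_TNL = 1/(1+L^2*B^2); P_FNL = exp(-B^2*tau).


k_inf = eta*f*p*eps = 2.005*0.915*0.665*1.03 = 1.256592
P_TNL = 1/(1 + L^2*B^2) = 1/(1 + 5.2*0.0025) = 0.9871668
P_FNL = exp(-B^2*tau) = exp(-0.0025*28.3) = 0.9316948
k_eff = k_inf * P_TNL * P_FNL = 1.256592 * 0.9871668 * 0.9316948
k_eff = 1.1557

1.1557


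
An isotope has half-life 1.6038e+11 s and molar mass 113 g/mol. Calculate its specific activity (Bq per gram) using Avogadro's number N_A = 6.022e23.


lambda = ln(2) / t_half = ln(2) / 1.6038e+11 = 4.321905e-12 /s
SA = lambda * N_A / M
SA = 4.321905e-12 * 6.022e23 / 113
SA = 2.3032e+10 Bq/g

2.3032e+10


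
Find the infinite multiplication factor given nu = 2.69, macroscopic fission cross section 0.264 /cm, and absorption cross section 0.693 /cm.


k_inf = nu * Sigma_f / Sigma_a
k_inf = 2.69 * 0.264 / 0.693
k_inf = 1.0248

1.0248


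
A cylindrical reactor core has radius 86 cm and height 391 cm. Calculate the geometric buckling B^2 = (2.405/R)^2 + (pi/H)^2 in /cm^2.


B^2 = (2.405/R)^2 + (pi/H)^2
B^2 = (2.405/86)^2 + (pi/391)^2
B^2 = 8.4661e-04 /cm^2

8.4661e-04


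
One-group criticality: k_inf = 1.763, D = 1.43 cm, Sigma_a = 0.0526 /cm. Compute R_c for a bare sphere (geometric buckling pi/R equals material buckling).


L^2 = D / Sigma_a = 1.43 / 0.0526 = 27.18631 cm^2
B_m^2 = (k_inf - 1) / L^2 = (1.763 - 1) / 27.18631 = 0.02806560 /cm^2
For a bare sphere: B_g = pi/R, so R_c = pi / sqrt(B_m^2)
R_c = pi / sqrt(0.02806560) = 18.753 cm

18.753


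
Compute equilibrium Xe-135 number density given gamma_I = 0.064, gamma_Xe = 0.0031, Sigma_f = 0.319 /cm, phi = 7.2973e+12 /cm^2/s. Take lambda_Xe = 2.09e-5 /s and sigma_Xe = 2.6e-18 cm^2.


Xe_eq = (gamma_I + gamma_Xe) * Sigma_f * phi / (lambda_Xe + sigma_Xe * phi)
Numerator = (0.064 + 0.0031) * 0.319 * 7.2973e+12 = 1.561980e+11
Denominator = 2.09e-5 + 2.6e-18 * 7.2973e+12 = 3.987298e-05
Xe_eq = 1.561980e+11 / 3.987298e-05 = 3.9174e+15 /cm^3

3.9174e+15


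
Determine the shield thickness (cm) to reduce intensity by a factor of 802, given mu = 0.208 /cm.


x = ln(factor) / mu
x = ln(802) / 0.208
x = 32.150 cm

32.150


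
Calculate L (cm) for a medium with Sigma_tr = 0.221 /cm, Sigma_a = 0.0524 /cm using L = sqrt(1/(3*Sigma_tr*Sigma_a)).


D = 1 / (3 * Sigma_tr) = 1 / (3 * 0.221) = 1.508296 cm
L = sqrt(D / Sigma_a)
L = sqrt(1.508296 / 0.0524)
L = 5.3651 cm

5.3651


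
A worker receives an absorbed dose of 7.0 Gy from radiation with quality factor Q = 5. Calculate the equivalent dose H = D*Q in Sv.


H = D * Q
H = 7.0 * 5
H = 35.000 Sv

35.000


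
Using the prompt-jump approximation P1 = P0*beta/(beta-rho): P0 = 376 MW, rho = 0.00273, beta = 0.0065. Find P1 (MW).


P1/P0 = beta / (beta - rho)
P1/P0 = 0.0065 / (0.0065 - 0.00273) = 1.724138
P1 = 376 * 1.724138 = 648.28 MW

648.28


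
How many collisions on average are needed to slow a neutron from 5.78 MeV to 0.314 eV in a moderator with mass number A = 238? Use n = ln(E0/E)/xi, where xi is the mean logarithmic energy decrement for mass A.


xi = 1 + (A-1)^2/(2A)*ln((A-1)/(A+1)) = 0.008379872 (for A = 238)
n = ln(E0/E) / xi
n = ln(5.78e6 / 0.314) / 0.008379872
n = ln(1.840764e+07) / 0.008379872 = 1996.2

1996.2


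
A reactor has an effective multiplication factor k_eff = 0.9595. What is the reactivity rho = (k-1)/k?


rho = (k_eff - 1) / k_eff
rho = (0.9595 - 1) / 0.9595
rho = -0.042209

-0.042209


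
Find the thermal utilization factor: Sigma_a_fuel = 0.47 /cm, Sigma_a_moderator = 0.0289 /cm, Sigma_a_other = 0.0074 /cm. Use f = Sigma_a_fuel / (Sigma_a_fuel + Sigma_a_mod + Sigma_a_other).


f = Sigma_a_fuel / (Sigma_a_fuel + Sigma_a_mod + Sigma_a_other)
f = 0.47 / (0.47 + 0.0289 + 0.0074)
f = 0.92830

0.92830


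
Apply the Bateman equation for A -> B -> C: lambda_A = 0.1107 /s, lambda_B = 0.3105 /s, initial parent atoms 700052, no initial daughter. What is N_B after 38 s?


N_B(t) = lambda_A * N_A0 / (lambda_B - lambda_A) * [exp(-lambda_A*t) - exp(-lambda_B*t)]
exp(-0.1107*38) = 0.01489693; exp(-0.3105*38) = 7.512066e-06
N_B = 0.1107 * 700052 / (0.3105 - 0.1107) * (0.01489693 - 7.512066e-06)
N_B = 5775.1

5775.1


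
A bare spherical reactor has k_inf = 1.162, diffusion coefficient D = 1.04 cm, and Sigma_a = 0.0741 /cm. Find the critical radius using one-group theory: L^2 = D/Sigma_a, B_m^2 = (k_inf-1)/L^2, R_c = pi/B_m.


L^2 = D / Sigma_a = 1.04 / 0.0741 = 14.03509 cm^2
B_m^2 = (k_inf - 1) / L^2 = (1.162 - 1) / 14.03509 = 0.01154250 /cm^2
For a bare sphere: B_g = pi/R, so R_c = pi / sqrt(B_m^2)
R_c = pi / sqrt(0.01154250) = 29.242 cm

29.242


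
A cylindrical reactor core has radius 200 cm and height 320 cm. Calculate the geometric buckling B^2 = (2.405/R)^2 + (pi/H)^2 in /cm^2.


B^2 = (2.405/R)^2 + (pi/H)^2
B^2 = (2.405/200)^2 + (pi/320)^2
B^2 = 2.4098e-04 /cm^2

2.4098e-04


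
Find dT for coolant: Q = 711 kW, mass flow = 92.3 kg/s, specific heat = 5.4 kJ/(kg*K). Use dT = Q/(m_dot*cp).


dT = Q / (m_dot * cp)
dT = 711 / (92.3 * 5.4)
dT = 1.4265 C

1.4265


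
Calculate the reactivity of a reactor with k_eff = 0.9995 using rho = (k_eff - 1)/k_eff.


rho = (k_eff - 1) / k_eff
rho = (0.9995 - 1) / 0.9995
rho = -5.0025e-04

-5.0025e-04


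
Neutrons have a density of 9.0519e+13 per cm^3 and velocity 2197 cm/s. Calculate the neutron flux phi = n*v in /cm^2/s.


phi = n * v
phi = 9.0519e+13 * 2197
phi = 1.9887e+17 /cm^2/s

1.9887e+17


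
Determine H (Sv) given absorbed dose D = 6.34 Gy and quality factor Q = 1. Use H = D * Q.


H = D * Q
H = 6.34 * 1
H = 6.3400 Sv

6.3400


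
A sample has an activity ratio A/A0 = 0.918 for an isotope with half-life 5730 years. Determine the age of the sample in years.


lambda = ln(2) / t_half = ln(2) / 5730 = 1.209681e-04 /yr
t = -ln(A/A0) / lambda
t = -ln(0.918) / 1.209681e-04
t = 707.28 yr

707.28


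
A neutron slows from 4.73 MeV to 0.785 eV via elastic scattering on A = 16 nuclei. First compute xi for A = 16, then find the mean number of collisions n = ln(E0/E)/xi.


xi = 1 + (A-1)^2/(2A)*ln((A-1)/(A+1)) = 0.1199467 (for A = 16)
n = ln(E0/E) / xi
n = ln(4.73e6 / 0.785) / 0.1199467
n = ln(6.025478e+06) / 0.1199467 = 130.15

130.15


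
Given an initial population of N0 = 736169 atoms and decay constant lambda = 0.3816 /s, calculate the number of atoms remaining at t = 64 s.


N = N0 * exp(-lambda * t)
N = 736169 * exp(-0.3816 * 64)
N = 1.8216e-05

1.8216e-05


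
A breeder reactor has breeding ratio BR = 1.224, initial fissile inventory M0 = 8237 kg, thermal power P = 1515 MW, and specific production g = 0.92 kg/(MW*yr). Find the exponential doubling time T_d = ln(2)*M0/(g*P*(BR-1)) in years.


Breeding gain G = BR - 1 = 1.224 - 1 = 0.224
Fissile production rate = g * P * G = 0.92 * 1515 * 0.224 = 312.2112 kg/yr
T_d = ln(2) * M0 / (g * P * G)
T_d = ln(2) * 8237 / 312.2112 = 18.287 yr

18.287


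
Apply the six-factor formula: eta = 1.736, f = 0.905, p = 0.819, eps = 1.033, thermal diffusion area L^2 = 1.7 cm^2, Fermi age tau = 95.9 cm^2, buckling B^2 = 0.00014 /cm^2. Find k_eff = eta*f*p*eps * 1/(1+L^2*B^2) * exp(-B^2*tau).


k_inf = eta*f*p*eps = 1.736*0.905*0.819*1.033 = 1.329176
P_TNL = 1/(1 + L^2*B^2) = 1/(1 + 1.7*0.00014) = 0.9997621
P_FNL = exp(-B^2*tau) = exp(-0.00014*95.9) = 0.9866637
k_eff = k_inf * P_TNL * P_FNL = 1.329176 * 0.9997621 * 0.9866637
k_eff = 1.3111

1.3111


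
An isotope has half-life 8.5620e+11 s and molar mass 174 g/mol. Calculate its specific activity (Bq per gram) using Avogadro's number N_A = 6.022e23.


lambda = ln(2) / t_half = ln(2) / 8.5620e+11 = 8.095622e-13 /s
SA = lambda * N_A / M
SA = 8.095622e-13 * 6.022e23 / 174
SA = 2.8018e+09 Bq/g

2.8018e+09


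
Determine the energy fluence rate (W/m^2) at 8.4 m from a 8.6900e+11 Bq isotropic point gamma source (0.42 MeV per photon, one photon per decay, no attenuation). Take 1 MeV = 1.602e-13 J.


psi = A * E * 1.602e-13 / (4*pi*r^2)
psi = 8.6900e+11 * 0.42 * 1.602e-13 / (4*pi*8.4^2)
psi = 6.5942e-05 W/m^2

6.5942e-05


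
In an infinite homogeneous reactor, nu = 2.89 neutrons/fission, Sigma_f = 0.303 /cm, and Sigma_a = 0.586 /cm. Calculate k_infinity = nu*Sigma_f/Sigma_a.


k_inf = nu * Sigma_f / Sigma_a
k_inf = 2.89 * 0.303 / 0.586
k_inf = 1.4943

1.4943


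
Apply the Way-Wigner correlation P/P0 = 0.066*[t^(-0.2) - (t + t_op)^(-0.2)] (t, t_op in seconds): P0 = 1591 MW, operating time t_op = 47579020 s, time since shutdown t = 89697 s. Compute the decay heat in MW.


P/P0 = 0.066 * [t^(-0.2) - (t + t_op)^(-0.2)]
P/P0 = 0.066 * [89697^(-0.2) - (89697 + 47579020)^(-0.2)]
P/P0 = 0.066 * [0.1021985 - 0.02913086] = 0.004822464
P = 1591 * 0.004822464 = 7.6725 MW

7.6725


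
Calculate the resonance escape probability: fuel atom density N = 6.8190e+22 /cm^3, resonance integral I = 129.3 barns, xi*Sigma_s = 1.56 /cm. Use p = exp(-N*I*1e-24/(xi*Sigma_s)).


p = exp(-N * I * 1e-24 / (xi*Sigma_s))
p = exp(-6.8190e+22 * 129.3 * 1e-24 / 1.56)
p = 0.0035108

0.0035108


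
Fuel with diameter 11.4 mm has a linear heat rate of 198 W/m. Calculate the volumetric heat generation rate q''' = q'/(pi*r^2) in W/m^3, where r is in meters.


r = D / 2 / 1000 = 11.4 / 2 / 1000 = 0.0057 m
q''' = q' / (pi * r^2)
q''' = 198 / (pi * 0.0057^2)
q''' = 1.9398e+06 W/m^3

1.9398e+06


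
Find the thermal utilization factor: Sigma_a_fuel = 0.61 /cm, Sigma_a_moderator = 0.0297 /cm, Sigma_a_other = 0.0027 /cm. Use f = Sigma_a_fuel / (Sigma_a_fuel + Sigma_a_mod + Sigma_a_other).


f = Sigma_a_fuel / (Sigma_a_fuel + Sigma_a_mod + Sigma_a_other)
f = 0.61 / (0.61 + 0.0297 + 0.0027)
f = 0.94956

0.94956


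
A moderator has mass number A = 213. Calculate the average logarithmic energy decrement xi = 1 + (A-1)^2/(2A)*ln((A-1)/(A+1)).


xi = 1 + (A-1)^2/(2A) * ln((A-1)/(A+1))
xi = 1 + (213-1)^2/(2*213) * ln((213-1)/(213 +1))
xi = 0.0093604

0.0093604


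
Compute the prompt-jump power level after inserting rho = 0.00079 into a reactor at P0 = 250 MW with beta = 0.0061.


P1/P0 = beta / (beta - rho)
P1/P0 = 0.0061 / (0.0061 - 0.00079) = 1.148776
P1 = 250 * 1.148776 = 287.19 MW

287.19


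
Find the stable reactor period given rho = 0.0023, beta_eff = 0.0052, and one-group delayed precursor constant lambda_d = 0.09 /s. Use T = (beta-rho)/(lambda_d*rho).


T = (beta - rho) / (lambda_d * rho)
T = (0.0052 - 0.0023) / (0.09 * 0.0023)
T = 14.010 s

14.010


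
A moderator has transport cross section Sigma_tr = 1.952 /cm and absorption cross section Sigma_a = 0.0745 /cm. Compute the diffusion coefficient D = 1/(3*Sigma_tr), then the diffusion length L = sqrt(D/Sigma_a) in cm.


D = 1 / (3 * Sigma_tr) = 1 / (3 * 1.952) = 0.1707650 cm
L = sqrt(D / Sigma_a)
L = sqrt(0.1707650 / 0.0745)
L = 1.5140 cm

1.5140


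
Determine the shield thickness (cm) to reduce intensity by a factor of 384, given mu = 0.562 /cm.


x = ln(factor) / mu
x = ln(384) / 0.562
x = 10.588 cm

10.588


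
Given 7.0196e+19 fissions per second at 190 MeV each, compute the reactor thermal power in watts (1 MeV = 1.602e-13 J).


P = fission_rate * E_MeV * 1.602e-13
P = 7.0196e+19 * 190 * 1.602e-13
P = 2.1366e+09 W

2.1366e+09
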